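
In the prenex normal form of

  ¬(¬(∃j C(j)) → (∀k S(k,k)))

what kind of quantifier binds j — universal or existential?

universal

Eliminate → and ↔ using ¬ and ∨.
  ¬(¬¬(∃j C(j)) ∨ (∀k S(k,k)))
Push ¬ through the quantifiers and connectives to reach negation normal form:
  (∀j ¬C(j)) ∧ (∃k ¬S(k,k))
Finally move all quantifiers to the prefix:
  ∀j ∃k (¬C(j) ∧ ¬S(k,k))
The quantifier ∃j sits under an odd number of negations (counting the antecedent side of each →), so it flips to ∀j.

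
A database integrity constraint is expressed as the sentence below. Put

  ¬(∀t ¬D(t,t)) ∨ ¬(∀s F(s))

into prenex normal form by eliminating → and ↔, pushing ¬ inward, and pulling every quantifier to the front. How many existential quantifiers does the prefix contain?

Move each ¬ inward, flipping quantifiers it crosses:
  (∃t D(t,t)) ∨ (∃s ¬F(s))
All bound variables are already distinct, so no renaming is needed.
Pull the quantifiers to the front (each side's bound variable is not free in the other side):
  ∃t ∃s (D(t,t) ∨ ¬F(s))
The prefix is ∃t ∃s: 0 universal, 2 existential.

2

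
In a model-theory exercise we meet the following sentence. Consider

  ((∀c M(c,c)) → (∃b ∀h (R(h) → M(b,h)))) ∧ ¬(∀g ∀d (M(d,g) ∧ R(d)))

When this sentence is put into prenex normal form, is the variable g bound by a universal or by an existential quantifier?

Eliminate → and ↔ using ¬ and ∨.
  (¬(∀c M(c,c)) ∨ (∃b ∀h (¬R(h) ∨ M(b,h)))) ∧ ¬(∀g ∀d (M(d,g) ∧ R(d)))
Move each ¬ inward, flipping quantifiers it crosses:
  ((∃c ¬M(c,c)) ∨ (∃b ∀h (¬R(h) ∨ M(b,h)))) ∧ (∃g ∃d (¬M(d,g) ∨ ¬R(d)))
All bound variables are already distinct, so no renaming is needed.
Finally move all quantifiers to the prefix:
  ∃c ∃b ∀h ∃g ∃d ((¬M(c,c) ∨ ¬R(h) ∨ M(b,h)) ∧ (¬M(d,g) ∨ ¬R(d)))
The quantifier ∀g sits under an odd number of negations (counting the antecedent side of each →), so it flips to ∃g.

existential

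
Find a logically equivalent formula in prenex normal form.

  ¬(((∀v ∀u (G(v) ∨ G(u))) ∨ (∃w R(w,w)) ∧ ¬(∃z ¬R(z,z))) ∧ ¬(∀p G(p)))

∃v ∃u ∀w ∃z ∀p (¬G(v) ∧ ¬G(u) ∧ (¬R(w,w) ∨ ¬R(z,z)) ∨ G(p))

Push ¬ through the quantifiers and connectives to reach negation normal form:
  (∃v ∃u (¬G(v) ∧ ¬G(u))) ∧ ((∀w ¬R(w,w)) ∨ (∃z ¬R(z,z))) ∨ (∀p G(p))
All bound variables are already distinct, so no renaming is needed.
Extract every quantifier outward, since the variables are now distinct and don't occur free across branches:
  ∃v ∃u ∀w ∃z ∀p (¬G(v) ∧ ¬G(u) ∧ (¬R(w,w) ∨ ¬R(z,z)) ∨ G(p))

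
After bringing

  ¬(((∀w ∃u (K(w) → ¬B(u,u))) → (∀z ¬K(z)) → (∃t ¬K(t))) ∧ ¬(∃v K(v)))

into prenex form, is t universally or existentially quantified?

universal

Eliminate → and ↔ using ¬ and ∨.
  ¬((¬(∀w ∃u (¬K(w) ∨ ¬B(u,u))) ∨ ¬(∀z ¬K(z)) ∨ (∃t ¬K(t))) ∧ ¬(∃v K(v)))
Drive negations inward (¬∀x A ≡ ∃x ¬A, ¬∃x A ≡ ∀x ¬A, De Morgan for ∧/∨):
  (∀w ∃u (¬K(w) ∨ ¬B(u,u))) ∧ (∀z ¬K(z)) ∧ (∀t K(t)) ∨ (∃v K(v))
All bound variables are already distinct, so no renaming is needed.
Finally move all quantifiers to the prefix:
  ∀w ∃u ∀z ∀t ∃v ((¬K(w) ∨ ¬B(u,u)) ∧ ¬K(z) ∧ K(t) ∨ K(v))
The quantifier ∃t sits under an odd number of negations (counting the antecedent side of each →), so it flips to ∀t.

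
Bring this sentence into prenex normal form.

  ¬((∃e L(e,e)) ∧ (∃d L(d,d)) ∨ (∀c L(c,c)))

Drive negations inward (¬∀x A ≡ ∃x ¬A, ¬∃x A ≡ ∀x ¬A, De Morgan for ∧/∨):
  ((∀e ¬L(e,e)) ∨ (∀d ¬L(d,d))) ∧ (∃c ¬L(c,c))
All bound variables are already distinct, so no renaming is needed.
Pull the quantifiers to the front (each side's bound variable is not free in the other side):
  ∀e ∀d ∃c ((¬L(e,e) ∨ ¬L(d,d)) ∧ ¬L(c,c))

∀e ∀d ∃c ((¬L(e,e) ∨ ¬L(d,d)) ∧ ¬L(c,c))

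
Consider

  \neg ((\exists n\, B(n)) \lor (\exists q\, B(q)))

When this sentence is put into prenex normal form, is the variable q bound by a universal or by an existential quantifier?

universal

Push ¬ through the quantifiers and connectives to reach negation normal form:
  (\forall n\, \neg B(n)) \land (\forall q\, \neg B(q))
Finally move all quantifiers to the prefix:
  \forall n\, \forall q\, (\neg B(n) \land \neg B(q))
The quantifier \exists q sits under an odd number of negations, so it flips to \forall q.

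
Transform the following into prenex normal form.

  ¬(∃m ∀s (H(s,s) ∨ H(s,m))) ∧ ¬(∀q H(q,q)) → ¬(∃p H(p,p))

∃m ∀s ∀q ∀p (H(s,s) ∨ H(s,m) ∨ H(q,q) ∨ ¬H(p,p))

First replace A → B with ¬A ∨ B.
  ¬(¬(∃m ∀s (H(s,s) ∨ H(s,m))) ∧ ¬(∀q H(q,q))) ∨ ¬(∃p H(p,p))
Drive negations inward (¬∀x A ≡ ∃x ¬A, ¬∃x A ≡ ∀x ¬A, De Morgan for ∧/∨):
  (∃m ∀s (H(s,s) ∨ H(s,m))) ∨ (∀q H(q,q)) ∨ (∀p ¬H(p,p))
All bound variables are already distinct, so no renaming is needed.
Finally move all quantifiers to the prefix:
  ∃m ∀s ∀q ∀p (H(s,s) ∨ H(s,m) ∨ H(q,q) ∨ ¬H(p,p))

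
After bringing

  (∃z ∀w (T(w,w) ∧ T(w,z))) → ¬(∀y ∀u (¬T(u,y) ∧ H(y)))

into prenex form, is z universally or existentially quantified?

universal

Rewrite implications/biconditionals: A → B as ¬A ∨ B.
  ¬(∃z ∀w (T(w,w) ∧ T(w,z))) ∨ ¬(∀y ∀u (¬T(u,y) ∧ H(y)))
Drive negations inward (¬∀x A ≡ ∃x ¬A, ¬∃x A ≡ ∀x ¬A, De Morgan for ∧/∨):
  (∀z ∃w (¬T(w,w) ∨ ¬T(w,z))) ∨ (∃y ∃u (T(u,y) ∨ ¬H(y)))
Pull the quantifiers to the front (each side's bound variable is not free in the other side):
  ∀z ∃w ∃y ∃u (¬T(w,w) ∨ ¬T(w,z) ∨ T(u,y) ∨ ¬H(y))
The quantifier ∃z sits under an odd number of negations (counting the antecedent side of each →), so it flips to ∀z.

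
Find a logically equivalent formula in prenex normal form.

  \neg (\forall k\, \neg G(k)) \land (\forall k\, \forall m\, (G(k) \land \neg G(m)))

Push ¬ through the quantifiers and connectives to reach negation normal form:
  (\exists k\, G(k)) \land (\forall k\, \forall m\, (G(k) \land \neg G(m)))
Give each quantifier a distinct variable: k↦x1.
  (\exists k\, G(k)) \land (\forall x1\, \forall m\, (G(x1) \land \neg G(m)))
Finally move all quantifiers to the prefix:
  \exists k\, \forall x1\, \forall m\, (G(k) \land G(x1) \land \neg G(m))

\exists k\, \forall x1\, \forall m\, (G(k) \land G(x1) \land \neg G(m))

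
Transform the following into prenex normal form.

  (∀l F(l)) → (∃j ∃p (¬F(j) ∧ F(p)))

∃l ∃j ∃p (¬F(l) ∨ ¬F(j) ∧ F(p))

Eliminate → and ↔ using ¬ and ∨.
  ¬(∀l F(l)) ∨ (∃j ∃p (¬F(j) ∧ F(p)))
Move each ¬ inward, flipping quantifiers it crosses:
  (∃l ¬F(l)) ∨ (∃j ∃p (¬F(j) ∧ F(p)))
All bound variables are already distinct, so no renaming is needed.
Finally move all quantifiers to the prefix:
  ∃l ∃j ∃p (¬F(l) ∨ ¬F(j) ∧ F(p))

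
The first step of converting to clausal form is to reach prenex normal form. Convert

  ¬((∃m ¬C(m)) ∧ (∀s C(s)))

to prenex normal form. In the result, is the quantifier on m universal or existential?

Move each ¬ inward, flipping quantifiers it crosses:
  (∀m C(m)) ∨ (∃s ¬C(s))
All bound variables are already distinct, so no renaming is needed.
Extract every quantifier outward, since the variables are now distinct and don't occur free across branches:
  ∀m ∃s (C(m) ∨ ¬C(s))
The quantifier ∃m sits under an odd number of negations, so it flips to ∀m.

universal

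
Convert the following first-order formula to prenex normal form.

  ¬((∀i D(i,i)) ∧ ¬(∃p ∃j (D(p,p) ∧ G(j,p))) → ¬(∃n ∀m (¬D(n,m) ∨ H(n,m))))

First replace A → B with ¬A ∨ B.
  ¬(¬((∀i D(i,i)) ∧ ¬(∃p ∃j (D(p,p) ∧ G(j,p)))) ∨ ¬(∃n ∀m (¬D(n,m) ∨ H(n,m))))
Move each ¬ inward, flipping quantifiers it crosses:
  (∀i D(i,i)) ∧ (∀p ∀j (¬D(p,p) ∨ ¬G(j,p))) ∧ (∃n ∀m (¬D(n,m) ∨ H(n,m)))
Finally move all quantifiers to the prefix:
  ∀i ∀p ∀j ∃n ∀m (D(i,i) ∧ (¬D(p,p) ∨ ¬G(j,p)) ∧ (¬D(n,m) ∨ H(n,m)))

∀i ∀p ∀j ∃n ∀m (D(i,i) ∧ (¬D(p,p) ∨ ¬G(j,p)) ∧ (¬D(n,m) ∨ H(n,m)))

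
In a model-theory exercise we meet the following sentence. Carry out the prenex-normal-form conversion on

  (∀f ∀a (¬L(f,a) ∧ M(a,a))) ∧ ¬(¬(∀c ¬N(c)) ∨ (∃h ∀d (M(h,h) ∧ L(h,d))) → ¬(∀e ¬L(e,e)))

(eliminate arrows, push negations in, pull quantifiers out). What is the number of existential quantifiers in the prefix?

2

Eliminate → and ↔ using ¬ and ∨.
  (∀f ∀a (¬L(f,a) ∧ M(a,a))) ∧ ¬(¬(¬(∀c ¬N(c)) ∨ (∃h ∀d (M(h,h) ∧ L(h,d)))) ∨ ¬(∀e ¬L(e,e)))
Drive negations inward (¬∀x A ≡ ∃x ¬A, ¬∃x A ≡ ∀x ¬A, De Morgan for ∧/∨):
  (∀f ∀a (¬L(f,a) ∧ M(a,a))) ∧ ((∃c N(c)) ∨ (∃h ∀d (M(h,h) ∧ L(h,d)))) ∧ (∀e ¬L(e,e))
All bound variables are already distinct, so no renaming is needed.
Pull the quantifiers to the front (each side's bound variable is not free in the other side):
  ∀f ∀a ∃c ∃h ∀d ∀e (¬L(f,a) ∧ M(a,a) ∧ (N(c) ∨ M(h,h) ∧ L(h,d)) ∧ ¬L(e,e))
The prefix is ∀f ∀a ∃c ∃h ∀d ∀e: 4 universal, 2 existential.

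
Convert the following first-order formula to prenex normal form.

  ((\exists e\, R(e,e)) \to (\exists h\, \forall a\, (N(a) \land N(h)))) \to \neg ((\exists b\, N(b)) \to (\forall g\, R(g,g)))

\exists e\, \forall h\, \exists a\, \exists b\, \exists g\, (R(e,e) \land (\neg N(a) \lor \neg N(h)) \lor N(b) \land \neg R(g,g))

Rewrite implications/biconditionals: A → B as ¬A ∨ B.
  \neg (\neg (\exists e\, R(e,e)) \lor (\exists h\, \forall a\, (N(a) \land N(h)))) \lor \neg (\neg (\exists b\, N(b)) \lor (\forall g\, R(g,g)))
Push ¬ through the quantifiers and connectives to reach negation normal form:
  (\exists e\, R(e,e)) \land (\forall h\, \exists a\, (\neg N(a) \lor \neg N(h))) \lor (\exists b\, N(b)) \land (\exists g\, \neg R(g,g))
All bound variables are already distinct, so no renaming is needed.
Extract every quantifier outward, since the variables are now distinct and don't occur free across branches:
  \exists e\, \forall h\, \exists a\, \exists b\, \exists g\, (R(e,e) \land (\neg N(a) \lor \neg N(h)) \lor N(b) \land \neg R(g,g))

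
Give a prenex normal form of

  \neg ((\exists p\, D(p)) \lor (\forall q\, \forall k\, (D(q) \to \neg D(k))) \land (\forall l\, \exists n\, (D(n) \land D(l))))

Eliminate → and ↔ using ¬ and ∨.
  \neg ((\exists p\, D(p)) \lor (\forall q\, \forall k\, (\neg D(q) \lor \neg D(k))) \land (\forall l\, \exists n\, (D(n) \land D(l))))
Move each ¬ inward, flipping quantifiers it crosses:
  (\forall p\, \neg D(p)) \land ((\exists q\, \exists k\, (D(q) \land D(k))) \lor (\exists l\, \forall n\, (\neg D(n) \lor \neg D(l))))
Pull the quantifiers to the front (each side's bound variable is not free in the other side):
  \forall p\, \exists q\, \exists k\, \exists l\, \forall n\, (\neg D(p) \land (D(q) \land D(k) \lor \neg D(n) \lor \neg D(l)))

\forall p\, \exists q\, \exists k\, \exists l\, \forall n\, (\neg D(p) \land (D(q) \land D(k) \lor \neg D(n) \lor \neg D(l)))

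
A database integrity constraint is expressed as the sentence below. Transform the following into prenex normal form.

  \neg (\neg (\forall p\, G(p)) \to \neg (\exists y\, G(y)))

\exists p\, \exists y\, (\neg G(p) \land G(y))

Eliminate → and ↔ using ¬ and ∨.
  \neg (\neg \neg (\forall p\, G(p)) \lor \neg (\exists y\, G(y)))
Move each ¬ inward, flipping quantifiers it crosses:
  (\exists p\, \neg G(p)) \land (\exists y\, G(y))
All bound variables are already distinct, so no renaming is needed.
Extract every quantifier outward, since the variables are now distinct and don't occur free across branches:
  \exists p\, \exists y\, (\neg G(p) \land G(y))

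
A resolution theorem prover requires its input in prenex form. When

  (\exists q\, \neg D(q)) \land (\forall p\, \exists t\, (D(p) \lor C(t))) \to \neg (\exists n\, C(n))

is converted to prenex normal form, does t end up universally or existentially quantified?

First replace A → B with ¬A ∨ B.
  \neg ((\exists q\, \neg D(q)) \land (\forall p\, \exists t\, (D(p) \lor C(t)))) \lor \neg (\exists n\, C(n))
Move each ¬ inward, flipping quantifiers it crosses:
  (\forall q\, D(q)) \lor (\exists p\, \forall t\, (\neg D(p) \land \neg C(t))) \lor (\forall n\, \neg C(n))
Finally move all quantifiers to the prefix:
  \forall q\, \exists p\, \forall t\, \forall n\, (D(q) \lor \neg D(p) \land \neg C(t) \lor \neg C(n))
The quantifier \exists t sits under an odd number of negations (counting the antecedent side of each →), so it flips to \forall t.

universal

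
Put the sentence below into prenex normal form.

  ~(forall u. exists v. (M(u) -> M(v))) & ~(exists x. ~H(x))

Eliminate → and ↔ using ¬ and ∨.
  ~(forall u. exists v. (~M(u) | M(v))) & ~(exists x. ~H(x))
Move each ¬ inward, flipping quantifiers it crosses:
  (exists u. forall v. (M(u) & ~M(v))) & (forall x. H(x))
All bound variables are already distinct, so no renaming is needed.
Extract every quantifier outward, since the variables are now distinct and don't occur free across branches:
  exists u. forall v. forall x. (M(u) & ~M(v) & H(x))

exists u. forall v. forall x. (M(u) & ~M(v) & H(x))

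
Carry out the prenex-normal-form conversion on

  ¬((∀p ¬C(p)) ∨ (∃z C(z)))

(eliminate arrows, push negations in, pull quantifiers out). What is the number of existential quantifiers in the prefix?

Move each ¬ inward, flipping quantifiers it crosses:
  (∃p C(p)) ∧ (∀z ¬C(z))
All bound variables are already distinct, so no renaming is needed.
Finally move all quantifiers to the prefix:
  ∃p ∀z (C(p) ∧ ¬C(z))
The prefix is ∃p ∀z: 1 universal, 1 existential.

1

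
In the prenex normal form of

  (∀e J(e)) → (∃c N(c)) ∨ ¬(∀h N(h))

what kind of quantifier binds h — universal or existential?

Eliminate → and ↔ using ¬ and ∨.
  ¬(∀e J(e)) ∨ (∃c N(c)) ∨ ¬(∀h N(h))
Push ¬ through the quantifiers and connectives to reach negation normal form:
  (∃e ¬J(e)) ∨ (∃c N(c)) ∨ (∃h ¬N(h))
All bound variables are already distinct, so no renaming is needed.
Pull the quantifiers to the front (each side's bound variable is not free in the other side):
  ∃e ∃c ∃h (¬J(e) ∨ N(c) ∨ ¬N(h))
The quantifier ∀h sits under an odd number of negations (counting the antecedent side of each →), so it flips to ∃h.

existential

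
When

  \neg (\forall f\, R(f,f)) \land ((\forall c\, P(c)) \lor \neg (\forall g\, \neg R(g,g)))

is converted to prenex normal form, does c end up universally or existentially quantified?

Push ¬ through the quantifiers and connectives to reach negation normal form:
  (\exists f\, \neg R(f,f)) \land ((\forall c\, P(c)) \lor (\exists g\, R(g,g)))
Pull the quantifiers to the front (each side's bound variable is not free in the other side):
  \exists f\, \forall c\, \exists g\, (\neg R(f,f) \land (P(c) \lor R(g,g)))
The quantifier \forall c sits under an even number of negations, so it remains universal.

universal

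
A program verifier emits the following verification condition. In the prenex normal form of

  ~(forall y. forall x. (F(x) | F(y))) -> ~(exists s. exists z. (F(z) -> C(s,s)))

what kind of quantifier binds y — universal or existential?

universal

Eliminate → and ↔ using ¬ and ∨.
  ~~(forall y. forall x. (F(x) | F(y))) | ~(exists s. exists z. (~F(z) | C(s,s)))
Push ¬ through the quantifiers and connectives to reach negation normal form:
  (forall y. forall x. (F(x) | F(y))) | (forall s. forall z. (F(z) & ~C(s,s)))
All bound variables are already distinct, so no renaming is needed.
Finally move all quantifiers to the prefix:
  forall y. forall x. forall s. forall z. (F(x) | F(y) | F(z) & ~C(s,s))
The quantifier forall y sits under an even number of negations (counting the antecedent side of each →), so it remains universal.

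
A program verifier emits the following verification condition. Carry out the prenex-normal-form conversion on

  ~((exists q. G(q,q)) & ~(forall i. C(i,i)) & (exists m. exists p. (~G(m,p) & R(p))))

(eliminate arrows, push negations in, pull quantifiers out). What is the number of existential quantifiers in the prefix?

0

Drive negations inward (¬∀x A ≡ ∃x ¬A, ¬∃x A ≡ ∀x ¬A, De Morgan for ∧/∨):
  (forall q. ~G(q,q)) | (forall i. C(i,i)) | (forall m. forall p. (G(m,p) | ~R(p)))
Pull the quantifiers to the front (each side's bound variable is not free in the other side):
  forall q. forall i. forall m. forall p. (~G(q,q) | C(i,i) | G(m,p) | ~R(p))
The prefix is forall q forall i forall m forall p: 4 universal, 0 existential.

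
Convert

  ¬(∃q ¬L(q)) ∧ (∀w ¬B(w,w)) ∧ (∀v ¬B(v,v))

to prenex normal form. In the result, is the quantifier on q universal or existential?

Push ¬ through the quantifiers and connectives to reach negation normal form:
  (∀q L(q)) ∧ (∀w ¬B(w,w)) ∧ (∀v ¬B(v,v))
All bound variables are already distinct, so no renaming is needed.
Extract every quantifier outward, since the variables are now distinct and don't occur free across branches:
  ∀q ∀w ∀v (L(q) ∧ ¬B(w,w) ∧ ¬B(v,v))
The quantifier ∃q sits under an odd number of negations, so it flips to ∀q.

universal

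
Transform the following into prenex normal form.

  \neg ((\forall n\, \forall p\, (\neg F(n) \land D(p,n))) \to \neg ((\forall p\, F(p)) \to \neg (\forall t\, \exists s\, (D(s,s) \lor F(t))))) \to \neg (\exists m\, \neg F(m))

First replace A → B with ¬A ∨ B.
  \neg \neg (\neg (\forall n\, \forall p\, (\neg F(n) \land D(p,n))) \lor \neg (\neg (\forall p\, F(p)) \lor \neg (\forall t\, \exists s\, (D(s,s) \lor F(t))))) \lor \neg (\exists m\, \neg F(m))
Drive negations inward (¬∀x A ≡ ∃x ¬A, ¬∃x A ≡ ∀x ¬A, De Morgan for ∧/∨):
  (\exists n\, \exists p\, (F(n) \lor \neg D(p,n))) \lor (\forall p\, F(p)) \land (\forall t\, \exists s\, (D(s,s) \lor F(t))) \lor (\forall m\, F(m))
Give each quantifier a distinct variable: p↦y1.
  (\exists n\, \exists p\, (F(n) \lor \neg D(p,n))) \lor (\forall y1\, F(y1)) \land (\forall t\, \exists s\, (D(s,s) \lor F(t))) \lor (\forall m\, F(m))
Finally move all quantifiers to the prefix:
  \exists n\, \exists p\, \forall y1\, \forall t\, \exists s\, \forall m\, (F(n) \lor \neg D(p,n) \lor F(y1) \land (D(s,s) \lor F(t)) \lor F(m))

\exists n\, \exists p\, \forall y1\, \forall t\, \exists s\, \forall m\, (F(n) \lor \neg D(p,n) \lor F(y1) \land (D(s,s) \lor F(t)) \lor F(m))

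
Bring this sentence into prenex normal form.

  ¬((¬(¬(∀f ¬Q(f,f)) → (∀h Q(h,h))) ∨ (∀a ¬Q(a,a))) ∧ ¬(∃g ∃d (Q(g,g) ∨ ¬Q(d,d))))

∀f ∀h ∃a ∃g ∃d ((¬Q(f,f) ∨ Q(h,h)) ∧ Q(a,a) ∨ Q(g,g) ∨ ¬Q(d,d))

First replace A → B with ¬A ∨ B.
  ¬((¬(¬¬(∀f ¬Q(f,f)) ∨ (∀h Q(h,h))) ∨ (∀a ¬Q(a,a))) ∧ ¬(∃g ∃d (Q(g,g) ∨ ¬Q(d,d))))
Move each ¬ inward, flipping quantifiers it crosses:
  ((∀f ¬Q(f,f)) ∨ (∀h Q(h,h))) ∧ (∃a Q(a,a)) ∨ (∃g ∃d (Q(g,g) ∨ ¬Q(d,d)))
Finally move all quantifiers to the prefix:
  ∀f ∀h ∃a ∃g ∃d ((¬Q(f,f) ∨ Q(h,h)) ∧ Q(a,a) ∨ Q(g,g) ∨ ¬Q(d,d))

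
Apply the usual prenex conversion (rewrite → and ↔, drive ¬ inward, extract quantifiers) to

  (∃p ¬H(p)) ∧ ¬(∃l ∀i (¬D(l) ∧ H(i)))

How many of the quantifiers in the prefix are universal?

1

Push ¬ through the quantifiers and connectives to reach negation normal form:
  (∃p ¬H(p)) ∧ (∀l ∃i (D(l) ∨ ¬H(i)))
Finally move all quantifiers to the prefix:
  ∃p ∀l ∃i (¬H(p) ∧ (D(l) ∨ ¬H(i)))
The prefix is ∃p ∀l ∃i: 1 universal, 2 existential.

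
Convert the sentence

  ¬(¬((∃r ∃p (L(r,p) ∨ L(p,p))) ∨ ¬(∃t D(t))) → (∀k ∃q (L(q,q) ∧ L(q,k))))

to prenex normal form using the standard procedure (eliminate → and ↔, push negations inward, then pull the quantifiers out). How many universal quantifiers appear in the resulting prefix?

Eliminate → and ↔ using ¬ and ∨.
  ¬(¬¬((∃r ∃p (L(r,p) ∨ L(p,p))) ∨ ¬(∃t D(t))) ∨ (∀k ∃q (L(q,q) ∧ L(q,k))))
Drive negations inward (¬∀x A ≡ ∃x ¬A, ¬∃x A ≡ ∀x ¬A, De Morgan for ∧/∨):
  (∀r ∀p (¬L(r,p) ∧ ¬L(p,p))) ∧ (∃t D(t)) ∧ (∃k ∀q (¬L(q,q) ∨ ¬L(q,k)))
All bound variables are already distinct, so no renaming is needed.
Finally move all quantifiers to the prefix:
  ∀r ∀p ∃t ∃k ∀q (¬L(r,p) ∧ ¬L(p,p) ∧ D(t) ∧ (¬L(q,q) ∨ ¬L(q,k)))
The prefix is ∀r ∀p ∃t ∃k ∀q: 3 universal, 2 existential.

3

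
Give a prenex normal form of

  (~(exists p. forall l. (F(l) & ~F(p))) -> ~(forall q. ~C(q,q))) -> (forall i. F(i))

Eliminate → and ↔ using ¬ and ∨.
  ~(~~(exists p. forall l. (F(l) & ~F(p))) | ~(forall q. ~C(q,q))) | (forall i. F(i))
Drive negations inward (¬∀x A ≡ ∃x ¬A, ¬∃x A ≡ ∀x ¬A, De Morgan for ∧/∨):
  (forall p. exists l. (~F(l) | F(p))) & (forall q. ~C(q,q)) | (forall i. F(i))
All bound variables are already distinct, so no renaming is needed.
Pull the quantifiers to the front (each side's bound variable is not free in the other side):
  forall p. exists l. forall q. forall i. ((~F(l) | F(p)) & ~C(q,q) | F(i))

forall p. exists l. forall q. forall i. ((~F(l) | F(p)) & ~C(q,q) | F(i))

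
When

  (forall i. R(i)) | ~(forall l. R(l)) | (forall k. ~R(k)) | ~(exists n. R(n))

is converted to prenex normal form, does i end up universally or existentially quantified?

universal

Push ¬ through the quantifiers and connectives to reach negation normal form:
  (forall i. R(i)) | (exists l. ~R(l)) | (forall k. ~R(k)) | (forall n. ~R(n))
Pull the quantifiers to the front (each side's bound variable is not free in the other side):
  forall i. exists l. forall k. forall n. (R(i) | ~R(l) | ~R(k) | ~R(n))
The quantifier forall i sits under an even number of negations, so it remains universal.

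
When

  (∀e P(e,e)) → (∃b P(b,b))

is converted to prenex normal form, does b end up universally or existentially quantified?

existential

First replace A → B with ¬A ∨ B.
  ¬(∀e P(e,e)) ∨ (∃b P(b,b))
Drive negations inward (¬∀x A ≡ ∃x ¬A, ¬∃x A ≡ ∀x ¬A, De Morgan for ∧/∨):
  (∃e ¬P(e,e)) ∨ (∃b P(b,b))
Extract every quantifier outward, since the variables are now distinct and don't occur free across branches:
  ∃e ∃b (¬P(e,e) ∨ P(b,b))
The quantifier ∃b sits under an even number of negations (counting the antecedent side of each →), so it remains existential.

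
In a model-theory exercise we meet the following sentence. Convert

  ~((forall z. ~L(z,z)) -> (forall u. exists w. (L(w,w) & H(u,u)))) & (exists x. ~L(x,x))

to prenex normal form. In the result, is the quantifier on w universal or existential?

First replace A → B with ¬A ∨ B.
  ~(~(forall z. ~L(z,z)) | (forall u. exists w. (L(w,w) & H(u,u)))) & (exists x. ~L(x,x))
Move each ¬ inward, flipping quantifiers it crosses:
  (forall z. ~L(z,z)) & (exists u. forall w. (~L(w,w) | ~H(u,u))) & (exists x. ~L(x,x))
Finally move all quantifiers to the prefix:
  forall z. exists u. forall w. exists x. (~L(z,z) & (~L(w,w) | ~H(u,u)) & ~L(x,x))
The quantifier exists w sits under an odd number of negations (counting the antecedent side of each →), so it flips to forall w.

universal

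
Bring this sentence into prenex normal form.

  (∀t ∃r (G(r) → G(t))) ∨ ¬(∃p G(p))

∀t ∃r ∀p (¬G(r) ∨ G(t) ∨ ¬G(p))

Rewrite implications/biconditionals: A → B as ¬A ∨ B.
  (∀t ∃r (¬G(r) ∨ G(t))) ∨ ¬(∃p G(p))
Push ¬ through the quantifiers and connectives to reach negation normal form:
  (∀t ∃r (¬G(r) ∨ G(t))) ∨ (∀p ¬G(p))
All bound variables are already distinct, so no renaming is needed.
Extract every quantifier outward, since the variables are now distinct and don't occur free across branches:
  ∀t ∃r ∀p (¬G(r) ∨ G(t) ∨ ¬G(p))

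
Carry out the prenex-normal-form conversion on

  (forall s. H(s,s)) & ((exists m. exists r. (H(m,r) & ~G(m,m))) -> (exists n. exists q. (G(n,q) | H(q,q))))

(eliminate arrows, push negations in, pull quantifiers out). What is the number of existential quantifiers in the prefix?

Eliminate → and ↔ using ¬ and ∨.
  (forall s. H(s,s)) & (~(exists m. exists r. (H(m,r) & ~G(m,m))) | (exists n. exists q. (G(n,q) | H(q,q))))
Move each ¬ inward, flipping quantifiers it crosses:
  (forall s. H(s,s)) & ((forall m. forall r. (~H(m,r) | G(m,m))) | (exists n. exists q. (G(n,q) | H(q,q))))
Extract every quantifier outward, since the variables are now distinct and don't occur free across branches:
  forall s. forall m. forall r. exists n. exists q. (H(s,s) & (~H(m,r) | G(m,m) | G(n,q) | H(q,q)))
The prefix is forall s forall m forall r exists n exists q: 3 universal, 2 existential.

2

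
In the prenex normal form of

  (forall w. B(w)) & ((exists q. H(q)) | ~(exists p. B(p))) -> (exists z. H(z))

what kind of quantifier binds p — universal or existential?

Rewrite implications/biconditionals: A → B as ¬A ∨ B.
  ~((forall w. B(w)) & ((exists q. H(q)) | ~(exists p. B(p)))) | (exists z. H(z))
Drive negations inward (¬∀x A ≡ ∃x ¬A, ¬∃x A ≡ ∀x ¬A, De Morgan for ∧/∨):
  (exists w. ~B(w)) | (forall q. ~H(q)) & (exists p. B(p)) | (exists z. H(z))
All bound variables are already distinct, so no renaming is needed.
Pull the quantifiers to the front (each side's bound variable is not free in the other side):
  exists w. forall q. exists p. exists z. (~B(w) | ~H(q) & B(p) | H(z))
The quantifier exists p sits under an even number of negations (counting the antecedent side of each →), so it remains existential.

existential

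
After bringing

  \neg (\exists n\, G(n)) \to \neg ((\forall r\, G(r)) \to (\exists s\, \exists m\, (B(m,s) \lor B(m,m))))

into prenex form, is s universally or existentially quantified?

Eliminate → and ↔ using ¬ and ∨.
  \neg \neg (\exists n\, G(n)) \lor \neg (\neg (\forall r\, G(r)) \lor (\exists s\, \exists m\, (B(m,s) \lor B(m,m))))
Push ¬ through the quantifiers and connectives to reach negation normal form:
  (\exists n\, G(n)) \lor (\forall r\, G(r)) \land (\forall s\, \forall m\, (\neg B(m,s) \land \neg B(m,m)))
Extract every quantifier outward, since the variables are now distinct and don't occur free across branches:
  \exists n\, \forall r\, \forall s\, \forall m\, (G(n) \lor G(r) \land \neg B(m,s) \land \neg B(m,m))
The quantifier \exists s sits under an odd number of negations (counting the antecedent side of each →), so it flips to \forall s.

universal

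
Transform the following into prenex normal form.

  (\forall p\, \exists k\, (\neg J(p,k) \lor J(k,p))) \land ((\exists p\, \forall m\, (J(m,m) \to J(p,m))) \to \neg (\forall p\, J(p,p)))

First replace A → B with ¬A ∨ B.
  (\forall p\, \exists k\, (\neg J(p,k) \lor J(k,p))) \land (\neg (\exists p\, \forall m\, (\neg J(m,m) \lor J(p,m))) \lor \neg (\forall p\, J(p,p)))
Move each ¬ inward, flipping quantifiers it crosses:
  (\forall p\, \exists k\, (\neg J(p,k) \lor J(k,p))) \land ((\forall p\, \exists m\, (J(m,m) \land \neg J(p,m))) \lor (\exists p\, \neg J(p,p)))
Standardize variables apart so no two quantifiers bind the same name: p↦w1, p↦w.
  (\forall p\, \exists k\, (\neg J(p,k) \lor J(k,p))) \land ((\forall w1\, \exists m\, (J(m,m) \land \neg J(w1,m))) \lor (\exists w\, \neg J(w,w)))
Extract every quantifier outward, since the variables are now distinct and don't occur free across branches:
  \forall p\, \exists k\, \forall w1\, \exists m\, \exists w\, ((\neg J(p,k) \lor J(k,p)) \land (J(m,m) \land \neg J(w1,m) \lor \neg J(w,w)))

\forall p\, \exists k\, \forall w1\, \exists m\, \exists w\, ((\neg J(p,k) \lor J(k,p)) \land (J(m,m) \land \neg J(w1,m) \lor \neg J(w,w)))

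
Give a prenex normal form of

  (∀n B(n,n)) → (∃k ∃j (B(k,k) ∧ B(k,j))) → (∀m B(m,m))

∃n ∀k ∀j ∀m (¬B(n,n) ∨ ¬B(k,k) ∨ ¬B(k,j) ∨ B(m,m))

Eliminate → and ↔ using ¬ and ∨.
  ¬(∀n B(n,n)) ∨ ¬(∃k ∃j (B(k,k) ∧ B(k,j))) ∨ (∀m B(m,m))
Push ¬ through the quantifiers and connectives to reach negation normal form:
  (∃n ¬B(n,n)) ∨ (∀k ∀j (¬B(k,k) ∨ ¬B(k,j))) ∨ (∀m B(m,m))
Pull the quantifiers to the front (each side's bound variable is not free in the other side):
  ∃n ∀k ∀j ∀m (¬B(n,n) ∨ ¬B(k,k) ∨ ¬B(k,j) ∨ B(m,m))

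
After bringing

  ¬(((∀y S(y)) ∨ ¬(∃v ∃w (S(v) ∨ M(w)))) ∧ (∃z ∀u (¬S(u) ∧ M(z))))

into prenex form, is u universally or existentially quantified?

existential

Move each ¬ inward, flipping quantifiers it crosses:
  (∃y ¬S(y)) ∧ (∃v ∃w (S(v) ∨ M(w))) ∨ (∀z ∃u (S(u) ∨ ¬M(z)))
All bound variables are already distinct, so no renaming is needed.
Pull the quantifiers to the front (each side's bound variable is not free in the other side):
  ∃y ∃v ∃w ∀z ∃u (¬S(y) ∧ (S(v) ∨ M(w)) ∨ S(u) ∨ ¬M(z))
The quantifier ∀u sits under an odd number of negations, so it flips to ∃u.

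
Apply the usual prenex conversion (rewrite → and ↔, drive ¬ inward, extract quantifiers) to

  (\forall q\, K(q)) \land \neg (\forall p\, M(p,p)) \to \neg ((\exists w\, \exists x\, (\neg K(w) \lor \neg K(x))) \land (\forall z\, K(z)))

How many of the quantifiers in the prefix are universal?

3

Rewrite implications/biconditionals: A → B as ¬A ∨ B.
  \neg ((\forall q\, K(q)) \land \neg (\forall p\, M(p,p))) \lor \neg ((\exists w\, \exists x\, (\neg K(w) \lor \neg K(x))) \land (\forall z\, K(z)))
Drive negations inward (¬∀x A ≡ ∃x ¬A, ¬∃x A ≡ ∀x ¬A, De Morgan for ∧/∨):
  (\exists q\, \neg K(q)) \lor (\forall p\, M(p,p)) \lor (\forall w\, \forall x\, (K(w) \land K(x))) \lor (\exists z\, \neg K(z))
All bound variables are already distinct, so no renaming is needed.
Finally move all quantifiers to the prefix:
  \exists q\, \forall p\, \forall w\, \forall x\, \exists z\, (\neg K(q) \lor M(p,p) \lor K(w) \land K(x) \lor \neg K(z))
The prefix is \exists q \forall p \forall w \forall x \exists z: 3 universal, 2 existential.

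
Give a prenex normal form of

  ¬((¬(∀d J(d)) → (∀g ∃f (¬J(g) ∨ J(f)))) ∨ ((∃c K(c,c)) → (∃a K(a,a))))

∃d ∃g ∀f ∃c ∀a (¬J(d) ∧ J(g) ∧ ¬J(f) ∧ K(c,c) ∧ ¬K(a,a))

Rewrite implications/biconditionals: A → B as ¬A ∨ B.
  ¬(¬¬(∀d J(d)) ∨ (∀g ∃f (¬J(g) ∨ J(f))) ∨ ¬(∃c K(c,c)) ∨ (∃a K(a,a)))
Move each ¬ inward, flipping quantifiers it crosses:
  (∃d ¬J(d)) ∧ (∃g ∀f (J(g) ∧ ¬J(f))) ∧ (∃c K(c,c)) ∧ (∀a ¬K(a,a))
Pull the quantifiers to the front (each side's bound variable is not free in the other side):
  ∃d ∃g ∀f ∃c ∀a (¬J(d) ∧ J(g) ∧ ¬J(f) ∧ K(c,c) ∧ ¬K(a,a))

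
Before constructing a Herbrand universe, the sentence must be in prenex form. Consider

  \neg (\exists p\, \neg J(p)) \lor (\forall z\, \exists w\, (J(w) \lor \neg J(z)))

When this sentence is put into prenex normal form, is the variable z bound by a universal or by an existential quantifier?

universal

Drive negations inward (¬∀x A ≡ ∃x ¬A, ¬∃x A ≡ ∀x ¬A, De Morgan for ∧/∨):
  (\forall p\, J(p)) \lor (\forall z\, \exists w\, (J(w) \lor \neg J(z)))
Finally move all quantifiers to the prefix:
  \forall p\, \forall z\, \exists w\, (J(p) \lor J(w) \lor \neg J(z))
The quantifier \forall z sits under an even number of negations, so it remains universal.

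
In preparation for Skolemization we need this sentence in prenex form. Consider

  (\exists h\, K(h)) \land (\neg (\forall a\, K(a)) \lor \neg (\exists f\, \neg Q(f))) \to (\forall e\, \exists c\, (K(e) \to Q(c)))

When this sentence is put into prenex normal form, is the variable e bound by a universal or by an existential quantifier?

universal

Eliminate → and ↔ using ¬ and ∨.
  \neg ((\exists h\, K(h)) \land (\neg (\forall a\, K(a)) \lor \neg (\exists f\, \neg Q(f)))) \lor (\forall e\, \exists c\, (\neg K(e) \lor Q(c)))
Drive negations inward (¬∀x A ≡ ∃x ¬A, ¬∃x A ≡ ∀x ¬A, De Morgan for ∧/∨):
  (\forall h\, \neg K(h)) \lor (\forall a\, K(a)) \land (\exists f\, \neg Q(f)) \lor (\forall e\, \exists c\, (\neg K(e) \lor Q(c)))
Pull the quantifiers to the front (each side's bound variable is not free in the other side):
  \forall h\, \forall a\, \exists f\, \forall e\, \exists c\, (\neg K(h) \lor K(a) \land \neg Q(f) \lor \neg K(e) \lor Q(c))
The quantifier \forall e sits under an even number of negations (counting the antecedent side of each →), so it remains universal.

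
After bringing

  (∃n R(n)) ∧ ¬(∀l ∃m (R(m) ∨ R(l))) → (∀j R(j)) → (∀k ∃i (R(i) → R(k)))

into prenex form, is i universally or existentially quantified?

existential

Rewrite implications/biconditionals: A → B as ¬A ∨ B.
  ¬((∃n R(n)) ∧ ¬(∀l ∃m (R(m) ∨ R(l)))) ∨ ¬(∀j R(j)) ∨ (∀k ∃i (¬R(i) ∨ R(k)))
Move each ¬ inward, flipping quantifiers it crosses:
  (∀n ¬R(n)) ∨ (∀l ∃m (R(m) ∨ R(l))) ∨ (∃j ¬R(j)) ∨ (∀k ∃i (¬R(i) ∨ R(k)))
All bound variables are already distinct, so no renaming is needed.
Extract every quantifier outward, since the variables are now distinct and don't occur free across branches:
  ∀n ∀l ∃m ∃j ∀k ∃i (¬R(n) ∨ R(m) ∨ R(l) ∨ ¬R(j) ∨ ¬R(i) ∨ R(k))
The quantifier ∃i sits under an even number of negations (counting the antecedent side of each →), so it remains existential.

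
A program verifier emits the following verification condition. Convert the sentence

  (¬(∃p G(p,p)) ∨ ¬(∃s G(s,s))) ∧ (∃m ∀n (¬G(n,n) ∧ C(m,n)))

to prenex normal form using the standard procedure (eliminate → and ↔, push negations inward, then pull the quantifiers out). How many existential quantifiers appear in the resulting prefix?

1

Move each ¬ inward, flipping quantifiers it crosses:
  ((∀p ¬G(p,p)) ∨ (∀s ¬G(s,s))) ∧ (∃m ∀n (¬G(n,n) ∧ C(m,n)))
All bound variables are already distinct, so no renaming is needed.
Extract every quantifier outward, since the variables are now distinct and don't occur free across branches:
  ∀p ∀s ∃m ∀n ((¬G(p,p) ∨ ¬G(s,s)) ∧ ¬G(n,n) ∧ C(m,n))
The prefix is ∀p ∀s ∃m ∀n: 3 universal, 1 existential.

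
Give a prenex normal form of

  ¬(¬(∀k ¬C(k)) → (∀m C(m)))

∃k ∃m (C(k) ∧ ¬C(m))

First replace A → B with ¬A ∨ B.
  ¬(¬¬(∀k ¬C(k)) ∨ (∀m C(m)))
Push ¬ through the quantifiers and connectives to reach negation normal form:
  (∃k C(k)) ∧ (∃m ¬C(m))
All bound variables are already distinct, so no renaming is needed.
Finally move all quantifiers to the prefix:
  ∃k ∃m (C(k) ∧ ¬C(m))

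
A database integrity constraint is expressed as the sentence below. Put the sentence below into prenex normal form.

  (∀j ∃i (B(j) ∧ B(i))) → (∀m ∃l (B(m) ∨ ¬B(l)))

∃j ∀i ∀m ∃l (¬B(j) ∨ ¬B(i) ∨ B(m) ∨ ¬B(l))

First replace A → B with ¬A ∨ B.
  ¬(∀j ∃i (B(j) ∧ B(i))) ∨ (∀m ∃l (B(m) ∨ ¬B(l)))
Move each ¬ inward, flipping quantifiers it crosses:
  (∃j ∀i (¬B(j) ∨ ¬B(i))) ∨ (∀m ∃l (B(m) ∨ ¬B(l)))
All bound variables are already distinct, so no renaming is needed.
Pull the quantifiers to the front (each side's bound variable is not free in the other side):
  ∃j ∀i ∀m ∃l (¬B(j) ∨ ¬B(i) ∨ B(m) ∨ ¬B(l))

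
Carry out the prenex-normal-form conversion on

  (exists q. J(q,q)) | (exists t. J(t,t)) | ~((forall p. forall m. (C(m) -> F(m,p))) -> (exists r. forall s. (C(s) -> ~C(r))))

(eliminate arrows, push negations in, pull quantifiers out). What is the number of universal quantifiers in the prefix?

Eliminate → and ↔ using ¬ and ∨.
  (exists q. J(q,q)) | (exists t. J(t,t)) | ~(~(forall p. forall m. (~C(m) | F(m,p))) | (exists r. forall s. (~C(s) | ~C(r))))
Push ¬ through the quantifiers and connectives to reach negation normal form:
  (exists q. J(q,q)) | (exists t. J(t,t)) | (forall p. forall m. (~C(m) | F(m,p))) & (forall r. exists s. (C(s) & C(r)))
All bound variables are already distinct, so no renaming is needed.
Extract every quantifier outward, since the variables are now distinct and don't occur free across branches:
  exists q. exists t. forall p. forall m. forall r. exists s. (J(q,q) | J(t,t) | (~C(m) | F(m,p)) & C(s) & C(r))
The prefix is exists q exists t forall p forall m forall r exists s: 3 universal, 3 existential.

3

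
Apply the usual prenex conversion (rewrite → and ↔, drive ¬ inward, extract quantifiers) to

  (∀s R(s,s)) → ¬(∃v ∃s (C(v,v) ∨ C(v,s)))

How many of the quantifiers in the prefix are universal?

Rewrite implications/biconditionals: A → B as ¬A ∨ B.
  ¬(∀s R(s,s)) ∨ ¬(∃v ∃s (C(v,v) ∨ C(v,s)))
Drive negations inward (¬∀x A ≡ ∃x ¬A, ¬∃x A ≡ ∀x ¬A, De Morgan for ∧/∨):
  (∃s ¬R(s,s)) ∨ (∀v ∀s (¬C(v,v) ∧ ¬C(v,s)))
Give each quantifier a distinct variable: s↦t.
  (∃s ¬R(s,s)) ∨ (∀v ∀t (¬C(v,v) ∧ ¬C(v,t)))
Pull the quantifiers to the front (each side's bound variable is not free in the other side):
  ∃s ∀v ∀t (¬R(s,s) ∨ ¬C(v,v) ∧ ¬C(v,t))
The prefix is ∃s ∀v ∀t: 2 universal, 1 existential.

2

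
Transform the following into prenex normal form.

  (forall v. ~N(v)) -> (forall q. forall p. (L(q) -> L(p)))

exists v. forall q. forall p. (N(v) | ~L(q) | L(p))

Eliminate → and ↔ using ¬ and ∨.
  ~(forall v. ~N(v)) | (forall q. forall p. (~L(q) | L(p)))
Move each ¬ inward, flipping quantifiers it crosses:
  (exists v. N(v)) | (forall q. forall p. (~L(q) | L(p)))
Extract every quantifier outward, since the variables are now distinct and don't occur free across branches:
  exists v. forall q. forall p. (N(v) | ~L(q) | L(p))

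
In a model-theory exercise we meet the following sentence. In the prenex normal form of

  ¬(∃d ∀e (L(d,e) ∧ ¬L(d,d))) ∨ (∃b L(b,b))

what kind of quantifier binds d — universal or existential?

Drive negations inward (¬∀x A ≡ ∃x ¬A, ¬∃x A ≡ ∀x ¬A, De Morgan for ∧/∨):
  (∀d ∃e (¬L(d,e) ∨ L(d,d))) ∨ (∃b L(b,b))
All bound variables are already distinct, so no renaming is needed.
Pull the quantifiers to the front (each side's bound variable is not free in the other side):
  ∀d ∃e ∃b (¬L(d,e) ∨ L(d,d) ∨ L(b,b))
The quantifier ∃d sits under an odd number of negations, so it flips to ∀d.

universal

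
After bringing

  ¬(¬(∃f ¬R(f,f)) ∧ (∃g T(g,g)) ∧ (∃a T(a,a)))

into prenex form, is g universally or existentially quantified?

universal

Drive negations inward (¬∀x A ≡ ∃x ¬A, ¬∃x A ≡ ∀x ¬A, De Morgan for ∧/∨):
  (∃f ¬R(f,f)) ∨ (∀g ¬T(g,g)) ∨ (∀a ¬T(a,a))
All bound variables are already distinct, so no renaming is needed.
Finally move all quantifiers to the prefix:
  ∃f ∀g ∀a (¬R(f,f) ∨ ¬T(g,g) ∨ ¬T(a,a))
The quantifier ∃g sits under an odd number of negations, so it flips to ∀g.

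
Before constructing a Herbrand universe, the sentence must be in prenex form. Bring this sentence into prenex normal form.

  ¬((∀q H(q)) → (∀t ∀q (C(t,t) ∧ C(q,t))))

∀q ∃t ∃v (H(q) ∧ (¬C(t,t) ∨ ¬C(v,t)))

First replace A → B with ¬A ∨ B.
  ¬(¬(∀q H(q)) ∨ (∀t ∀q (C(t,t) ∧ C(q,t))))
Push ¬ through the quantifiers and connectives to reach negation normal form:
  (∀q H(q)) ∧ (∃t ∃q (¬C(t,t) ∨ ¬C(q,t)))
Give each quantifier a distinct variable: q↦v.
  (∀q H(q)) ∧ (∃t ∃v (¬C(t,t) ∨ ¬C(v,t)))
Pull the quantifiers to the front (each side's bound variable is not free in the other side):
  ∀q ∃t ∃v (H(q) ∧ (¬C(t,t) ∨ ¬C(v,t)))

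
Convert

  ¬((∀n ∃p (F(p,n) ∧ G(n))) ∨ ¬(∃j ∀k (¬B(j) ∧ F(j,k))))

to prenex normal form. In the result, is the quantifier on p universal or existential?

Drive negations inward (¬∀x A ≡ ∃x ¬A, ¬∃x A ≡ ∀x ¬A, De Morgan for ∧/∨):
  (∃n ∀p (¬F(p,n) ∨ ¬G(n))) ∧ (∃j ∀k (¬B(j) ∧ F(j,k)))
All bound variables are already distinct, so no renaming is needed.
Extract every quantifier outward, since the variables are now distinct and don't occur free across branches:
  ∃n ∀p ∃j ∀k ((¬F(p,n) ∨ ¬G(n)) ∧ ¬B(j) ∧ F(j,k))
The quantifier ∃p sits under an odd number of negations, so it flips to ∀p.

universal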